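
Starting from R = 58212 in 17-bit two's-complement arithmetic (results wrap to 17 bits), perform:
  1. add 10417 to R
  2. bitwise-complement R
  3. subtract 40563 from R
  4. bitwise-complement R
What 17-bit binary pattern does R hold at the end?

Start: R = 58212 = 01110001101100100.
R = 58212 + 10417 = 68629; wraps to -62443 = 10000110000010101
R = NOT 10000110000010101 = 01111001111101010 = 62442
R = 62442 − 40563 = 21879 = 00101010101110111
R = NOT 00101010101110111 = 11010101010001000 = -21880

11010101010001000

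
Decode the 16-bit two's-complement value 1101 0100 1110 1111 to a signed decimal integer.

-11025

MSB is 1, so the value is negative.
Invert: 0010101100010000. Add 1: 0010101100010001 = 11025. So the value is −11025.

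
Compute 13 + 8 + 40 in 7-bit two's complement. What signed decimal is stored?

13 + 8 = 21 (0010101)
21 + 40 = 61 (0111101)

61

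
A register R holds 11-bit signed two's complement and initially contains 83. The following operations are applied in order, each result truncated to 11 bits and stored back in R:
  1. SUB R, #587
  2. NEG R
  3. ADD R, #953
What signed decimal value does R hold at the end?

-591

Start: R = 83 = 00001010011.
R = 83 − 587 = -504 = 11000001000
R = −(-504) = 504 = 00111111000
R = 504 + 953 = 1457; wraps to -591 = 10110110001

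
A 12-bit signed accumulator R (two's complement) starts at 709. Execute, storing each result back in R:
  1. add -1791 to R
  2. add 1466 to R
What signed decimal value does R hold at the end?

384

Start: R = 709 = 001011000101.
R = 709 + (-1791) = -1082 = 101111000110
R = -1082 + 1466 = 384 = 000110000000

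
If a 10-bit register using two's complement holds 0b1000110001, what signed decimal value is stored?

MSB is 1, so the value is negative.
Unsigned reading: 561. Subtract 2^10 = 1024: 561 − 1024 = -463.

-463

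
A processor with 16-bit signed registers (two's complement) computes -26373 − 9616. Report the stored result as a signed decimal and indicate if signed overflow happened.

29547; overflow

-26373 → 1001100011111011
9616 → 0010010110010000
Subtract via negate-and-add: invert 0010010110010000 + 1 = 1101101001110000 (i.e. -9616).
  1001100011111011
+ 1101101001110000
= 0111001101101011  (discard carry-out 1)
Result 0111001101101011: MSB = 0 → value 29547.
Both addends (after negating the subtrahend) are negative but the stored result is non-negative: signed overflow. The true value -26373 − 9616 = -35989 lies outside [-32768, 32767].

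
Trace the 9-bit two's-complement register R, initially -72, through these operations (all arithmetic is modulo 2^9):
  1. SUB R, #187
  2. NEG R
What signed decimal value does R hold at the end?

-253

Start: R = -72 = 110111000.
R = -72 − 187 = -259; wraps to 253 = 011111101
R = −(253) = -253 = 100000011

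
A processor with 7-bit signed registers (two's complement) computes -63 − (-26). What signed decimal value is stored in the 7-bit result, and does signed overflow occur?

-63 → 1000001
-26 → 1100110
Subtract via negate-and-add: invert 1100110 + 1 = 0011010 (i.e. 26).
  1000001
+ 0011010
= 1011011
Result 1011011: MSB = 1 → 91 − 128 = -37.
Addends (after negating the subtrahend) have opposite signs, so signed overflow cannot occur.

-37; no overflow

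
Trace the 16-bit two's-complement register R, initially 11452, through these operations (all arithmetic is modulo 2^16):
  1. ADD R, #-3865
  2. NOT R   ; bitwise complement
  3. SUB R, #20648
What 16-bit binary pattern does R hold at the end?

1001000110110100

Start: R = 11452 = 0010110010111100.
R = 11452 + (-3865) = 7587 = 0001110110100011
R = NOT 0001110110100011 = 1110001001011100 = -7588
R = -7588 − 20648 = -28236 = 1001000110110100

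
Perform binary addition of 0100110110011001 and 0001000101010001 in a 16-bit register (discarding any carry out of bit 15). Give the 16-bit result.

0101111011101010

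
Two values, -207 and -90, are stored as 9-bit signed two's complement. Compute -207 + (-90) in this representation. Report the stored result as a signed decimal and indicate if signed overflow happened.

-207 → 100110001
-90 → 110100110
  100110001
+ 110100110
= 011010111  (discard carry-out 1)
Result 011010111: MSB = 0 → value 215.
Both addends are negative but the stored result is non-negative: signed overflow. The true value -207 + (-90) = -297 lies outside [-256, 255].

215; overflow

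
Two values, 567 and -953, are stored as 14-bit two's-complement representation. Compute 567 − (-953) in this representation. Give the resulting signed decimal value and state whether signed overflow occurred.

1520; no overflow

567 → 00001000110111
-953 → 11110001000111
Subtract via negate-and-add: invert 11110001000111 + 1 = 00001110111001 (i.e. 953).
  00001000110111
+ 00001110111001
= 00010111110000
Result 00010111110000: MSB = 0 → value 1520.
Both addends (after negating the subtrahend) are non-negative and so is the stored result: no signed overflow.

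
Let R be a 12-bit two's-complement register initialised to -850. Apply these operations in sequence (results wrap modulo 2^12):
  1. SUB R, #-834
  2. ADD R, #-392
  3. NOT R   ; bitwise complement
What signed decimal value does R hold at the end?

407

Start: R = -850 = 110010101110.
R = -850 − (-834) = -16 = 111111110000
R = -16 + (-392) = -408 = 111001101000
R = NOT 111001101000 = 000110010111 = 407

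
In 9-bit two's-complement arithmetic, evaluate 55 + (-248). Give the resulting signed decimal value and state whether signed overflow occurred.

55 → 000110111
-248 → 100001000
  000110111
+ 100001000
= 100111111
Result 100111111: MSB = 1 → 319 − 512 = -193.
Addends have opposite signs, so signed overflow cannot occur.

-193; no overflow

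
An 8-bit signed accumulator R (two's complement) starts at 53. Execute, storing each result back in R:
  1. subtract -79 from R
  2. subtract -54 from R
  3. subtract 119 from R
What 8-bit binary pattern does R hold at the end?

Start: R = 53 = 00110101.
R = 53 − (-79) = 132; wraps to -124 = 10000100
R = -124 − (-54) = -70 = 10111010
R = -70 − 119 = -189; wraps to 67 = 01000011

01000011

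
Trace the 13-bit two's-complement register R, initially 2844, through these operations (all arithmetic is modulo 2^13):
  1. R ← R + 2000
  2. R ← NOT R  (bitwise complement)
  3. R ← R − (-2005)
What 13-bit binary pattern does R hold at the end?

1010011101000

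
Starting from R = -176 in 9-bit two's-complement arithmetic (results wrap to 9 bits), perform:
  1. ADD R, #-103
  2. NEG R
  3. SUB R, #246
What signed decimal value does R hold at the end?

Start: R = -176 = 101010000.
R = -176 + (-103) = -279; wraps to 233 = 011101001
R = −(233) = -233 = 100010111
R = -233 − 246 = -479; wraps to 33 = 000100001

33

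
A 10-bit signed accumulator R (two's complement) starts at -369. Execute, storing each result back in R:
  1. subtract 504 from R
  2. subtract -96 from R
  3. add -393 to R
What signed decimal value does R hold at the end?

Start: R = -369 = 1010001111.
R = -369 − 504 = -873; wraps to 151 = 0010010111
R = 151 − (-96) = 247 = 0011110111
R = 247 + (-393) = -146 = 1101101110

-146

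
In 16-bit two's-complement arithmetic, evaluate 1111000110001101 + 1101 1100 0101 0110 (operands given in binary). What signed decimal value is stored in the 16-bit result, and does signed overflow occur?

-12829; no overflow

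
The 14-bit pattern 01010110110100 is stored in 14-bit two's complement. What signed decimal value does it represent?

5556

MSB is 0, so the value is non-negative: 01010110110100 = 5556.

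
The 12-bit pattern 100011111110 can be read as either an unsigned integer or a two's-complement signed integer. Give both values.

Unsigned: 100011111110 = 2302.
Signed: MSB=1 → 2302 − 4096 = -1794.

unsigned = 2302, signed = -1794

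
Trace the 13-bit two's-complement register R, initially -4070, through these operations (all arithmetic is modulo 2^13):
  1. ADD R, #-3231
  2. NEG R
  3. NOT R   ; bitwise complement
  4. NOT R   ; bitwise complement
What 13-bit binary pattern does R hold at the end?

1110010000101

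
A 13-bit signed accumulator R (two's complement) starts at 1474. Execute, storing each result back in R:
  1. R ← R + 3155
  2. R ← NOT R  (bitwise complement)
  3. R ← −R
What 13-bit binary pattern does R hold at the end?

1001000010110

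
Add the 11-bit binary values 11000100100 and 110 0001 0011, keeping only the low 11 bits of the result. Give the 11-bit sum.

10000110111

  11000100100
+ 11000010011
= 10000110111  (discard carry-out 1)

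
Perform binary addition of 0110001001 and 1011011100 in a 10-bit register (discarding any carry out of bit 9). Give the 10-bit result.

  0110001001
+ 1011011100
= 0001100101  (discard carry-out 1)

0001100101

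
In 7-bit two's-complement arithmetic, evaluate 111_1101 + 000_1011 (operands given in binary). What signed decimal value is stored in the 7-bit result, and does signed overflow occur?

8; no overflow

111_1101 → 1111101 = -3 (signed)
000_1011 → 0001011 = 11 (signed)
  1111101
+ 0001011
= 0001000  (discard carry-out 1)
Result 0001000: MSB = 0 → value 8.
Addends have opposite signs, so signed overflow cannot occur.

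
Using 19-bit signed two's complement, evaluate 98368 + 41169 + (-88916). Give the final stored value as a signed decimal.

50621

98368 + 41169 = 139537 (0100010000100010001)
139537 + (-88916) = 50621 (0001100010110111101)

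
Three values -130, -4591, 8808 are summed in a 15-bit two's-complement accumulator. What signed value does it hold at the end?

4087

-130 + (-4591) = -4721 (110110110001111)
-4721 + 8808 = 4087 (000111111110111)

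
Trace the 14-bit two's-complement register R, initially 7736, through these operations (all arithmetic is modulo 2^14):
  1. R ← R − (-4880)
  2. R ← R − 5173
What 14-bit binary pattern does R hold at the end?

01110100010011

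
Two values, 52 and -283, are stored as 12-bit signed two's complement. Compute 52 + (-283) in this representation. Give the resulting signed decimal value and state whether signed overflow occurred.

-231; no overflow

52 → 000000110100
-283 → 111011100101
  000000110100
+ 111011100101
= 111100011001
Result 111100011001: MSB = 1 → 3865 − 4096 = -231.
Addends have opposite signs, so signed overflow cannot occur.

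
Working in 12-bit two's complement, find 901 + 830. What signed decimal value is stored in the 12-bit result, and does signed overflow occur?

1731; no overflow

901 → 001110000101
830 → 001100111110
  001110000101
+ 001100111110
= 011011000011
Result 011011000011: MSB = 0 → value 1731.
Both addends are non-negative and so is the stored result: no signed overflow.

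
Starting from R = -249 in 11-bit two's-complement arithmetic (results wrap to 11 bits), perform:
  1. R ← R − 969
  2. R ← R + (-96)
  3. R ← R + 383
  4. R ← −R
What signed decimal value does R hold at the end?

931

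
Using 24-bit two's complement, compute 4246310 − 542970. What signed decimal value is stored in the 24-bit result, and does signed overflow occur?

3703340; no overflow

4246310 → 010000001100101100100110
542970 → 000010000100100011111010
Subtract via negate-and-add: invert 000010000100100011111010 + 1 = 111101111011011100000110 (i.e. -542970).
  010000001100101100100110
+ 111101111011011100000110
= 001110001000001000101100  (discard carry-out 1)
Result 001110001000001000101100: MSB = 0 → value 3703340.
Addends (after negating the subtrahend) have opposite signs, so signed overflow cannot occur.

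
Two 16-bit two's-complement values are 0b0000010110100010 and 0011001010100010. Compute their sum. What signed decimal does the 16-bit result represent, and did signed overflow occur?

14404; no overflow

0b0000010110100010 → 0000010110100010 = 1442 (signed)
0011001010100010 = 12962 (signed)
  0000010110100010
+ 0011001010100010
= 0011100001000100
Result 0011100001000100: MSB = 0 → value 14404.
Both addends are non-negative and so is the stored result: no signed overflow.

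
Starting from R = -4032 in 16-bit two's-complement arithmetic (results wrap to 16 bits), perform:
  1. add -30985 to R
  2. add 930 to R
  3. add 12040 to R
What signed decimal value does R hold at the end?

-22047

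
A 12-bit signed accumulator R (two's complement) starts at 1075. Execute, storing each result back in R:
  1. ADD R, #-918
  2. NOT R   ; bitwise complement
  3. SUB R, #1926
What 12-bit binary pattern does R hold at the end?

Start: R = 1075 = 010000110011.
R = 1075 + (-918) = 157 = 000010011101
R = NOT 000010011101 = 111101100010 = -158
R = -158 − 1926 = -2084; wraps to 2012 = 011111011100

011111011100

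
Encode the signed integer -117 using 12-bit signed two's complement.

111110001011

|-117| = 117 = 000001110101 in 12 bits.
Invert the bits: 111110001010. Add 1: 111110001011.
Check: 111110001011 reads as 3979 − 4096 = -117.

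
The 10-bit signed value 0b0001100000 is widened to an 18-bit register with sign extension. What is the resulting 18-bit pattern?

000000000001100000

MSB of 0001100000 is 0; replicate it into the new high bits.
00000000|0001100000 → 000000000001100000 (still 96).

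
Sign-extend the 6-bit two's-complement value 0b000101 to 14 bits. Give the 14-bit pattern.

00000000000101

MSB of 000101 is 0; replicate it into the new high bits.
00000000|000101 → 00000000000101 (still 5).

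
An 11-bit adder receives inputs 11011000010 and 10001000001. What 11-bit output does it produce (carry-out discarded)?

01100000011

  11011000010
+ 10001000001
= 01100000011  (discard carry-out 1)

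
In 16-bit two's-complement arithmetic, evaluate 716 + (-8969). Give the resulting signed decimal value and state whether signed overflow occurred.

716 → 0000001011001100
-8969 → 1101110011110111
  0000001011001100
+ 1101110011110111
= 1101111111000011
Result 1101111111000011: MSB = 1 → 57283 − 65536 = -8253.
Addends have opposite signs, so signed overflow cannot occur.

-8253; no overflow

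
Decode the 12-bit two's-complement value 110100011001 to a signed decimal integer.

MSB is 1, so the value is negative.
Invert: 001011100110. Add 1: 001011100111 = 743. So the value is −743.

-743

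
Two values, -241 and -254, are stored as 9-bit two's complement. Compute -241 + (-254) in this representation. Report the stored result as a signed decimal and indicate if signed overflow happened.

17; overflow

-241 → 100001111
-254 → 100000010
  100001111
+ 100000010
= 000010001  (discard carry-out 1)
Result 000010001: MSB = 0 → value 17.
Both addends are negative but the stored result is non-negative: signed overflow. The true value -241 + (-254) = -495 lies outside [-256, 255].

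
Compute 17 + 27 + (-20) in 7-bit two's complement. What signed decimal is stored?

24

17 + 27 = 44 (0101100)
44 + (-20) = 24 (0011000)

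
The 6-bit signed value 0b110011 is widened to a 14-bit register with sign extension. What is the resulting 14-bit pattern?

11111111110011

MSB of 110011 is 1; replicate it into the new high bits.
11111111|110011 → 11111111110011 (still -13).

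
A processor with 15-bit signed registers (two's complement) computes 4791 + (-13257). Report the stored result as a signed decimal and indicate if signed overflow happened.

4791 → 001001010110111
-13257 → 100110000110111
  001001010110111
+ 100110000110111
= 101111011101110
Result 101111011101110: MSB = 1 → 24302 − 32768 = -8466.
Addends have opposite signs, so signed overflow cannot occur.

-8466; no overflow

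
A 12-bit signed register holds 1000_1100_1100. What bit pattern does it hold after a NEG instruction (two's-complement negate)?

Invert: 011100110011. Add 1: 011100110100.
Check: 100011001100 = -1844, 011100110100 = 1844.

011100110100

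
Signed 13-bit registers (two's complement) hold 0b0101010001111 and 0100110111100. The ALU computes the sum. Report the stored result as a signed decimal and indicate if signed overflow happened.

-2997; overflow

0b0101010001111 → 0101010001111 = 2703 (signed)
0100110111100 = 2492 (signed)
  0101010001111
+ 0100110111100
= 1010001001011
Result 1010001001011: MSB = 1 → 5195 − 8192 = -2997.
Both addends are non-negative but the stored result is negative: signed overflow. The true value 2703 + 2492 = 5195 lies outside [-4096, 4095].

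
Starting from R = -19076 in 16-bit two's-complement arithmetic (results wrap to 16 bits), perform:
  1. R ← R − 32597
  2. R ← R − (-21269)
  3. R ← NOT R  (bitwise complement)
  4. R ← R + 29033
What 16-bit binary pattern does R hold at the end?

Start: R = -19076 = 1011010101111100.
R = -19076 − 32597 = -51673; wraps to 13863 = 0011011000100111
R = 13863 − (-21269) = 35132; wraps to -30404 = 1000100100111100
R = NOT 1000100100111100 = 0111011011000011 = 30403
R = 30403 + 29033 = 59436; wraps to -6100 = 1110100000101100

1110100000101100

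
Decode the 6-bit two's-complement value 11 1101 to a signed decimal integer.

-3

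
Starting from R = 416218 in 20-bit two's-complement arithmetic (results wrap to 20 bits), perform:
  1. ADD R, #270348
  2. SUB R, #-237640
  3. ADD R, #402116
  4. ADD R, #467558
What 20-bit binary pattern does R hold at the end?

10110101111101011000

Start: R = 416218 = 01100101100111011010.
R = 416218 + 270348 = 686566; wraps to -362010 = 10100111100111100110
R = -362010 − (-237640) = -124370 = 11100001101000101110
R = -124370 + 402116 = 277746 = 01000011110011110010
R = 277746 + 467558 = 745304; wraps to -303272 = 10110101111101011000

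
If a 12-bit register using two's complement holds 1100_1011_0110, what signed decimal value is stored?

-842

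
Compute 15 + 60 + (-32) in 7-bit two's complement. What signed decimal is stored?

15 + 60 = 75 → wraps to -53 (1001011)
-53 + (-32) = -85 → wraps to 43 (0101011)

43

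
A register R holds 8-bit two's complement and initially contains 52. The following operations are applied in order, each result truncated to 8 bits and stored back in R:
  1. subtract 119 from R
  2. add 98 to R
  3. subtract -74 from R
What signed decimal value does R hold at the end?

105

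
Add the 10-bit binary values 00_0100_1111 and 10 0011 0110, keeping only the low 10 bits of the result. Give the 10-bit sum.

  0001001111
+ 1000110110
= 1010000101

1010000101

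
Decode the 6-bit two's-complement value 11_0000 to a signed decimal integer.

-16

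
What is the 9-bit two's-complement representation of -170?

101010110

|-170| = 170 = 010101010 in 9 bits.
Invert the bits: 101010101. Add 1: 101010110.
Check: 101010110 reads as 342 − 512 = -170.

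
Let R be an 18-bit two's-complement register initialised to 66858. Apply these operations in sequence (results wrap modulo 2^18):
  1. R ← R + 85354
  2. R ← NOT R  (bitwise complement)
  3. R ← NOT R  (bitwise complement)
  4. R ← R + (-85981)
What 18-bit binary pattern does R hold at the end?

Start: R = 66858 = 010000010100101010.
R = 66858 + 85354 = 152212; wraps to -109932 = 100101001010010100
R = NOT 100101001010010100 = 011010110101101011 = 109931
R = NOT 011010110101101011 = 100101001010010100 = -109932
R = -109932 + (-85981) = -195913; wraps to 66231 = 010000001010110111

010000001010110111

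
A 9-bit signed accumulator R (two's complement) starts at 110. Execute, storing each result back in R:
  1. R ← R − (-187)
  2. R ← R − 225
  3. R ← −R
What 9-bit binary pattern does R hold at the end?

110111000

Start: R = 110 = 001101110.
R = 110 − (-187) = 297; wraps to -215 = 100101001
R = -215 − 225 = -440; wraps to 72 = 001001000
R = −(72) = -72 = 110111000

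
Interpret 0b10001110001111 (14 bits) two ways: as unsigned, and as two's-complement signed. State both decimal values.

unsigned = 9103, signed = -7281

Unsigned: 10001110001111 = 9103.
Signed: MSB=1 → 9103 − 16384 = -7281.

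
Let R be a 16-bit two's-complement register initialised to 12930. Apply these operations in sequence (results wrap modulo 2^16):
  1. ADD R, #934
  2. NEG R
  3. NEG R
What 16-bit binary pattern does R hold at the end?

0011011000101000

Start: R = 12930 = 0011001010000010.
R = 12930 + 934 = 13864 = 0011011000101000
R = −(13864) = -13864 = 1100100111011000
R = −(-13864) = 13864 = 0011011000101000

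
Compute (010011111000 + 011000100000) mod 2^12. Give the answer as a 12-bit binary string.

101100011000

  010011111000
+ 011000100000
= 101100011000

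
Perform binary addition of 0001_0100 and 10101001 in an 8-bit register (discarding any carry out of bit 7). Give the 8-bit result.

  00010100
+ 10101001
= 10111101

10111101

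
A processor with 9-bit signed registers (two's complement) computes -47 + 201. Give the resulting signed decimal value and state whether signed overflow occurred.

-47 → 111010001
201 → 011001001
  111010001
+ 011001001
= 010011010  (discard carry-out 1)
Result 010011010: MSB = 0 → value 154.
Addends have opposite signs, so signed overflow cannot occur.

154; no overflow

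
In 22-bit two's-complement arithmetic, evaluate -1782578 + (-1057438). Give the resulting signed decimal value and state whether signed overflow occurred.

-1782578 → 1001001100110011001110
-1057438 → 1011111101110101100010
  1001001100110011001110
+ 1011111101110101100010
= 0101001010101000110000  (discard carry-out 1)
Result 0101001010101000110000: MSB = 0 → value 1354288.
Both addends are negative but the stored result is non-negative: signed overflow. The true value -1782578 + (-1057438) = -2840016 lies outside [-2097152, 2097151].

1354288; overflow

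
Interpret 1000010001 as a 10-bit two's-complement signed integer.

-495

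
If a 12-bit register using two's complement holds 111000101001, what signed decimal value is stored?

MSB is 1, so the value is negative.
Unsigned reading: 3625. Subtract 2^12 = 4096: 3625 − 4096 = -471.

-471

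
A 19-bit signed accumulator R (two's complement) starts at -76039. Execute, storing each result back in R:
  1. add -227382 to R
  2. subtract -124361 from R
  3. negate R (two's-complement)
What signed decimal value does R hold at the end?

179060

Start: R = -76039 = 1101101011011111001.
R = -76039 + (-227382) = -303421; wraps to 220867 = 0110101111011000011
R = 220867 − (-124361) = 345228; wraps to -179060 = 1010100010010001100
R = −(-179060) = 179060 = 0101011101101110100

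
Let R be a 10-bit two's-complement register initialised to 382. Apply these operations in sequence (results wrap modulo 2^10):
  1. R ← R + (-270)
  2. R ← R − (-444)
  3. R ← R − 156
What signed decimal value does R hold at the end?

400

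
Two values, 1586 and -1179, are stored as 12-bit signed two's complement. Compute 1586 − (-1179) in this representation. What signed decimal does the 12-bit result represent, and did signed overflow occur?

1586 → 011000110010
-1179 → 101101100101
Subtract via negate-and-add: invert 101101100101 + 1 = 010010011011 (i.e. 1179).
  011000110010
+ 010010011011
= 101011001101
Result 101011001101: MSB = 1 → 2765 − 4096 = -1331.
Both addends (after negating the subtrahend) are non-negative but the stored result is negative: signed overflow. The true value 1586 − (-1179) = 2765 lies outside [-2048, 2047].

-1331; overflow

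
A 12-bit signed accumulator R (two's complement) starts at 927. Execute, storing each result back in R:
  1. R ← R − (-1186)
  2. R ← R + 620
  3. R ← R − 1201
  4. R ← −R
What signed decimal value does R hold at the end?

-1532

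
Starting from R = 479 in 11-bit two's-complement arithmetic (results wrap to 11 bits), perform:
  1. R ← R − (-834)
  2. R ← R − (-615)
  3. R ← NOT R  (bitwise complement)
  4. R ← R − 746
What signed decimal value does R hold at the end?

Start: R = 479 = 00111011111.
R = 479 − (-834) = 1313; wraps to -735 = 10100100001
R = -735 − (-615) = -120 = 11110001000
R = NOT 11110001000 = 00001110111 = 119
R = 119 − 746 = -627 = 10110001101

-627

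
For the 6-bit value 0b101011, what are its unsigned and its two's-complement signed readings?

Unsigned: 101011 = 43.
Signed: MSB=1 → 43 − 64 = -21.

unsigned = 43, signed = -21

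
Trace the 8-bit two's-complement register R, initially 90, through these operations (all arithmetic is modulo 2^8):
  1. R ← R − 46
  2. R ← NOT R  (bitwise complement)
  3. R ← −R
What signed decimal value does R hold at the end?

Start: R = 90 = 01011010.
R = 90 − 46 = 44 = 00101100
R = NOT 00101100 = 11010011 = -45
R = −(-45) = 45 = 00101101

45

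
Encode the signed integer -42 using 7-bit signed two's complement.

1010110

|-42| = 42 = 0101010 in 7 bits.
Invert the bits: 1010101. Add 1: 1010110.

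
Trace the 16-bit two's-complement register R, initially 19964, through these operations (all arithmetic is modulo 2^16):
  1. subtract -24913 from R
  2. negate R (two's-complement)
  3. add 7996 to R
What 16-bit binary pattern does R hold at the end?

Start: R = 19964 = 0100110111111100.
R = 19964 − (-24913) = 44877; wraps to -20659 = 1010111101001101
R = −(-20659) = 20659 = 0101000010110011
R = 20659 + 7996 = 28655 = 0110111111101111

0110111111101111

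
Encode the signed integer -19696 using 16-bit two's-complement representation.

1011001100010000

|-19696| = 19696 = 0100110011110000 in 16 bits.
Invert the bits: 1011001100001111. Add 1: 1011001100010000.
Check: 1011001100010000 reads as 45840 − 65536 = -19696.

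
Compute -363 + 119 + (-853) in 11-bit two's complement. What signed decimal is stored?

951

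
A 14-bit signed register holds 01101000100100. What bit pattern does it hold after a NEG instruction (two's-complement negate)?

Invert: 10010111011011. Add 1: 10010111011100.
Check: 01101000100100 = 6692, 10010111011100 = -6692.

10010111011100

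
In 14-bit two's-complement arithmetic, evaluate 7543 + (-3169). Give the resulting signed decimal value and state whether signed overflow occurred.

7543 → 01110101110111
-3169 → 11001110011111
  01110101110111
+ 11001110011111
= 01000100010110  (discard carry-out 1)
Result 01000100010110: MSB = 0 → value 4374.
Addends have opposite signs, so signed overflow cannot occur.

4374; no overflow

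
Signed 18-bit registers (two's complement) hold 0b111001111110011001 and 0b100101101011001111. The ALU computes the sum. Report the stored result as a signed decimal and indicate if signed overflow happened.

0b111001111110011001 → 111001111110011001 = -24679 (signed)
0b100101101011001111 → 100101101011001111 = -107825 (signed)
  111001111110011001
+ 100101101011001111
= 011111101001101000  (discard carry-out 1)
Result 011111101001101000: MSB = 0 → value 129640.
Both addends are negative but the stored result is non-negative: signed overflow. The true value -24679 + (-107825) = -132504 lies outside [-131072, 131071].

129640; overflow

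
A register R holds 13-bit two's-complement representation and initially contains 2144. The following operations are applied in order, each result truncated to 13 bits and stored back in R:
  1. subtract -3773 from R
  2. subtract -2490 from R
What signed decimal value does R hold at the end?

215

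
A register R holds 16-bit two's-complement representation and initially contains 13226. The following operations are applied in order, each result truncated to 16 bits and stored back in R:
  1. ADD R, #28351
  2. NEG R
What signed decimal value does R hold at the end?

Start: R = 13226 = 0011001110101010.
R = 13226 + 28351 = 41577; wraps to -23959 = 1010001001101001
R = −(-23959) = 23959 = 0101110110010111

23959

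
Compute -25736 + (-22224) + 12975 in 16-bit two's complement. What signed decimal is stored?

-25736 + (-22224) = -47960 → wraps to 17576 (0100010010101000)
17576 + 12975 = 30551 (0111011101010111)

30551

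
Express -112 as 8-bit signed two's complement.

|-112| = 112 = 01110000 in 8 bits.
Invert the bits: 10001111. Add 1: 10010000.

10010000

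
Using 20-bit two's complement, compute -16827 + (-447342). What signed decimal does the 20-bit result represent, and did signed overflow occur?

-464169; no overflow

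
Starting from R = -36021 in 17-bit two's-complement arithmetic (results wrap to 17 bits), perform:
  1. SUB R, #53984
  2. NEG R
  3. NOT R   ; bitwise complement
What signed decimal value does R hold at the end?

41066

Start: R = -36021 = 10111001101001011.
R = -36021 − 53984 = -90005; wraps to 41067 = 01010000001101011
R = −(41067) = -41067 = 10101111110010101
R = NOT 10101111110010101 = 01010000001101010 = 41066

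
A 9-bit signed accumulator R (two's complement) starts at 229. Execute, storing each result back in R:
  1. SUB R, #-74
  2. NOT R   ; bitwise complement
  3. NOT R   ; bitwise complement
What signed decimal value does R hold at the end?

-209

Start: R = 229 = 011100101.
R = 229 − (-74) = 303; wraps to -209 = 100101111
R = NOT 100101111 = 011010000 = 208
R = NOT 011010000 = 100101111 = -209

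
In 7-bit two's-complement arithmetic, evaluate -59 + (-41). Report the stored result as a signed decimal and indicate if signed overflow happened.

28; overflow

-59 → 1000101
-41 → 1010111
  1000101
+ 1010111
= 0011100  (discard carry-out 1)
Result 0011100: MSB = 0 → value 28.
Both addends are negative but the stored result is non-negative: signed overflow. The true value -59 + (-41) = -100 lies outside [-64, 63].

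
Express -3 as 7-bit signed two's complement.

|-3| = 3 = 0000011 in 7 bits.
Invert the bits: 1111100. Add 1: 1111101.

1111101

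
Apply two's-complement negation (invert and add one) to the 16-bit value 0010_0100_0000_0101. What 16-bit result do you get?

1101101111111011

Invert: 1101101111111010. Add 1: 1101101111111011.
Check: 0010010000000101 = 9221, 1101101111111011 = -9221.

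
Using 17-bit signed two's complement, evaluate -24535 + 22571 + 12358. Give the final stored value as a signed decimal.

-24535 + 22571 = -1964 (11111100001010100)
-1964 + 12358 = 10394 (00010100010011010)

10394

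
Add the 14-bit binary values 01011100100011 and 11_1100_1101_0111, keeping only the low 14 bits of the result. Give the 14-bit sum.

01001111111010

  01011100100011
+ 11110011010111
= 01001111111010  (discard carry-out 1)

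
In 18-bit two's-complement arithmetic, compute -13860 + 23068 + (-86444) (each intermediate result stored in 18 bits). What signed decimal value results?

-13860 + 23068 = 9208 (000010001111111000)
9208 + (-86444) = -77236 (101101001001001100)

-77236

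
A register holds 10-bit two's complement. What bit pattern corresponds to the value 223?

0011011111

223 is non-negative, so write it directly in 10 bits: 0011011111.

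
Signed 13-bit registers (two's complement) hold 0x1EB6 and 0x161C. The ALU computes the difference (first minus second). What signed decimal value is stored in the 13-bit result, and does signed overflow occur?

0x1EB6 = 1111010110110 = -330 (signed)
0x161C = 1011000011100 = -2532 (signed)
Subtract via negate-and-add: invert 1011000011100 + 1 = 0100111100100 (i.e. 2532).
  1111010110110
+ 0100111100100
= 0100010011010  (discard carry-out 1)
Result 0100010011010: MSB = 0 → value 2202.
Addends (after negating the subtrahend) have opposite signs, so signed overflow cannot occur.

2202; no overflow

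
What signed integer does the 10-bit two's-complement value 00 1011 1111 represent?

MSB is 0, so the value is non-negative: 0010111111 = 191.

191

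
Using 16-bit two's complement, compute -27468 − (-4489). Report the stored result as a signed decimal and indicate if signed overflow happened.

-27468 → 1001010010110100
-4489 → 1110111001110111
Subtract via negate-and-add: invert 1110111001110111 + 1 = 0001000110001001 (i.e. 4489).
  1001010010110100
+ 0001000110001001
= 1010011000111101
Result 1010011000111101: MSB = 1 → 42557 − 65536 = -22979.
Addends (after negating the subtrahend) have opposite signs, so signed overflow cannot occur.

-22979; no overflow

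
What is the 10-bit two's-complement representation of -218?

1100100110

|-218| = 218 = 0011011010 in 10 bits.
Invert the bits: 1100100101. Add 1: 1100100110.
Check: 1100100110 reads as 806 − 1024 = -218.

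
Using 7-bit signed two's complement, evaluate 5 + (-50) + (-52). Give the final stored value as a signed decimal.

5 + (-50) = -45 (1010011)
-45 + (-52) = -97 → wraps to 31 (0011111)

31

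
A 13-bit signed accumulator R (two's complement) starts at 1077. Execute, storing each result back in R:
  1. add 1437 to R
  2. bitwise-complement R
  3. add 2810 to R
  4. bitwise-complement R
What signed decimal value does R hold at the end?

-296

Start: R = 1077 = 0010000110101.
R = 1077 + 1437 = 2514 = 0100111010010
R = NOT 0100111010010 = 1011000101101 = -2515
R = -2515 + 2810 = 295 = 0000100100111
R = NOT 0000100100111 = 1111011011000 = -296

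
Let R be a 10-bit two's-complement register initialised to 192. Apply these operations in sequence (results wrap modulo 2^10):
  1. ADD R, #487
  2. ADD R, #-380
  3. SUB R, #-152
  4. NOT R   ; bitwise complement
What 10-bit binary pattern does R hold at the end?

1000111100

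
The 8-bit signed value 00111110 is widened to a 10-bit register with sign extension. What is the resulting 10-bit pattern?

0000111110

MSB of 00111110 is 0; replicate it into the new high bits.
00|00111110 → 0000111110 (still 62).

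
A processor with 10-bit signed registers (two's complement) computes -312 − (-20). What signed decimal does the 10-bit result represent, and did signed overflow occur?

-312 → 1011001000
-20 → 1111101100
Subtract via negate-and-add: invert 1111101100 + 1 = 0000010100 (i.e. 20).
  1011001000
+ 0000010100
= 1011011100
Result 1011011100: MSB = 1 → 732 − 1024 = -292.
Addends (after negating the subtrahend) have opposite signs, so signed overflow cannot occur.

-292; no overflow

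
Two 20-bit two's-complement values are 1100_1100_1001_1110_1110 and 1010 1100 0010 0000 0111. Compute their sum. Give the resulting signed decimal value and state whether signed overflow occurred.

494581; overflow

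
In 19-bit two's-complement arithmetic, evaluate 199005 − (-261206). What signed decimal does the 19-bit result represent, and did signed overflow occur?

-64077; overflow

199005 → 0110000100101011101
-261206 → 1000000001110101010
Subtract via negate-and-add: invert 1000000001110101010 + 1 = 0111111110001010110 (i.e. 261206).
  0110000100101011101
+ 0111111110001010110
= 1110000010110110011
Result 1110000010110110011: MSB = 1 → 460211 − 524288 = -64077.
Both addends (after negating the subtrahend) are non-negative but the stored result is negative: signed overflow. The true value 199005 − (-261206) = 460211 lies outside [-262144, 262143].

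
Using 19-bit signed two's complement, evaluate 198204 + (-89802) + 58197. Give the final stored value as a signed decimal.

198204 + (-89802) = 108402 (0011010011101110010)
108402 + 58197 = 166599 (0101000101011000111)

166599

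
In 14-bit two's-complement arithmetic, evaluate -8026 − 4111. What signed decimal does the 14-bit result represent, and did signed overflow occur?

4247; overflow

-8026 → 10000010100110
4111 → 01000000001111
Subtract via negate-and-add: invert 01000000001111 + 1 = 10111111110001 (i.e. -4111).
  10000010100110
+ 10111111110001
= 01000010010111  (discard carry-out 1)
Result 01000010010111: MSB = 0 → value 4247.
Both addends (after negating the subtrahend) are negative but the stored result is non-negative: signed overflow. The true value -8026 − 4111 = -12137 lies outside [-8192, 8191].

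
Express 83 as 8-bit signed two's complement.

83 is non-negative, so write it directly in 8 bits: 01010011.

01010011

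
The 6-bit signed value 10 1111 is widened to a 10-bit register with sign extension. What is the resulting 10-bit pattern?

1111101111

MSB of 101111 is 1; replicate it into the new high bits.
1111|101111 → 1111101111 (still -17).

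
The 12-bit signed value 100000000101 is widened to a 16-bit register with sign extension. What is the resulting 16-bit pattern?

1111100000000101

MSB of 100000000101 is 1; replicate it into the new high bits.
1111|100000000101 → 1111100000000101 (still -2043).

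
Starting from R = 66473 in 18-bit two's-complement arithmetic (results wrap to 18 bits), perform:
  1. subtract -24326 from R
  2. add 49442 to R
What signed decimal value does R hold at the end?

Start: R = 66473 = 010000001110101001.
R = 66473 − (-24326) = 90799 = 010110001010101111
R = 90799 + 49442 = 140241; wraps to -121903 = 100010001111010001

-121903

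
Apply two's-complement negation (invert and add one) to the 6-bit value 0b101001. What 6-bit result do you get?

Invert: 010110. Add 1: 010111.

010111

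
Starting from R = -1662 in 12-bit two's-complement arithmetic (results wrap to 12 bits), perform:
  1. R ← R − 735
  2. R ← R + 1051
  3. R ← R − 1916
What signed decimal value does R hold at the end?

834

Start: R = -1662 = 100110000010.
R = -1662 − 735 = -2397; wraps to 1699 = 011010100011
R = 1699 + 1051 = 2750; wraps to -1346 = 101010111110
R = -1346 − 1916 = -3262; wraps to 834 = 001101000010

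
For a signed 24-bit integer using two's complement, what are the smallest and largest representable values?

min = -8388608, max = 8388607

Minimum: −2^23 = -8388608.
Maximum: 2^23 − 1 = 8388607.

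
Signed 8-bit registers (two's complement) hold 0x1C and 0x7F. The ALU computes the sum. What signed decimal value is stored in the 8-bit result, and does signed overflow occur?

-101; overflow

0x1C = 00011100 = 28 (signed)
0x7F = 01111111 = 127 (signed)
  00011100
+ 01111111
= 10011011
Result 10011011: MSB = 1 → 155 − 256 = -101.
Both addends are non-negative but the stored result is negative: signed overflow. The true value 28 + 127 = 155 lies outside [-128, 127].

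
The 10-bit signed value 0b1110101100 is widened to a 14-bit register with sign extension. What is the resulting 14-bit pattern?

MSB of 1110101100 is 1; replicate it into the new high bits.
1111|1110101100 → 11111110101100 (still -84).

11111110101100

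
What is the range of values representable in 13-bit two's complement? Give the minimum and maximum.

Minimum: −2^12 = -4096.
Maximum: 2^12 − 1 = 4095.

min = -4096, max = 4095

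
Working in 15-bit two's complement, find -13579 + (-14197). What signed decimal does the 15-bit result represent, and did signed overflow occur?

-13579 → 100101011110101
-14197 → 100100010001011
  100101011110101
+ 100100010001011
= 001001110000000  (discard carry-out 1)
Result 001001110000000: MSB = 0 → value 4992.
Both addends are negative but the stored result is non-negative: signed overflow. The true value -13579 + (-14197) = -27776 lies outside [-16384, 16383].

4992; overflow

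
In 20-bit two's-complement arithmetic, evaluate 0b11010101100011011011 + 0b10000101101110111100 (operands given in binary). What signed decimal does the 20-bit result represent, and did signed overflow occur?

0b11010101100011011011 → 11010101100011011011 = -173861 (signed)
0b10000101101110111100 → 10000101101110111100 = -500804 (signed)
  11010101100011011011
+ 10000101101110111100
= 01011011010010010111  (discard carry-out 1)
Result 01011011010010010111: MSB = 0 → value 373911.
Both addends are negative but the stored result is non-negative: signed overflow. The true value -173861 + (-500804) = -674665 lies outside [-524288, 524287].

373911; overflow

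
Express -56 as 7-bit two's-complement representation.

1001000

|-56| = 56 = 0111000 in 7 bits.
Invert the bits: 1000111. Add 1: 1001000.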